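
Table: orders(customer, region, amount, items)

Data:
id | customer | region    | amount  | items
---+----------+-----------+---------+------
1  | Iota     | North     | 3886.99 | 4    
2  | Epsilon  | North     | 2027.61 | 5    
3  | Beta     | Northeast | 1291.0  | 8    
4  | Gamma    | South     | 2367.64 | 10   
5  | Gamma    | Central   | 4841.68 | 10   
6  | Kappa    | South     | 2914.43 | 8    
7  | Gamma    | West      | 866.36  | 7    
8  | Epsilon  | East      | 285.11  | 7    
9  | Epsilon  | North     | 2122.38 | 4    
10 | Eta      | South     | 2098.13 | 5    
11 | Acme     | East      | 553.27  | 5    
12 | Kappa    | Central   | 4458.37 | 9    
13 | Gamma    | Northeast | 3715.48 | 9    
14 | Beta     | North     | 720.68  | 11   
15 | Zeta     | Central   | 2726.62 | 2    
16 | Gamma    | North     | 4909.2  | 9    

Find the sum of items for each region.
SELECT region, SUM(items) as result
FROM orders
GROUP BY region

Result:
  Central: 21
  East: 12
  North: 33
  Northeast: 17
  South: 23
  West: 7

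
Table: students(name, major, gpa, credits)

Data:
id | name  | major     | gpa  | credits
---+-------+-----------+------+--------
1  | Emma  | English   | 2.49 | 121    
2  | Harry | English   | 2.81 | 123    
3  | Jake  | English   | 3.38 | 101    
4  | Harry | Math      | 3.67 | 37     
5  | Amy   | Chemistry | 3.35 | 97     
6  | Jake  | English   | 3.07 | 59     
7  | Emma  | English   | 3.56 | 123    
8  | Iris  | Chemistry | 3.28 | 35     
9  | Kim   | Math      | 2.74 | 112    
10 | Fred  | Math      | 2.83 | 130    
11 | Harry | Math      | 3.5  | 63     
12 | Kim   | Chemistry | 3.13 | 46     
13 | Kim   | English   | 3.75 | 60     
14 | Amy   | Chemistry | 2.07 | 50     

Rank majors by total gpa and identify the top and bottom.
SELECT major, SUM(gpa)
FROM students
GROUP BY major
ORDER BY SUM(gpa)

All groups:
  Chemistry: 11.83
  Math: 12.74
  English: 19.06

Highest: English (19.06)
Lowest: Chemistry (11.83)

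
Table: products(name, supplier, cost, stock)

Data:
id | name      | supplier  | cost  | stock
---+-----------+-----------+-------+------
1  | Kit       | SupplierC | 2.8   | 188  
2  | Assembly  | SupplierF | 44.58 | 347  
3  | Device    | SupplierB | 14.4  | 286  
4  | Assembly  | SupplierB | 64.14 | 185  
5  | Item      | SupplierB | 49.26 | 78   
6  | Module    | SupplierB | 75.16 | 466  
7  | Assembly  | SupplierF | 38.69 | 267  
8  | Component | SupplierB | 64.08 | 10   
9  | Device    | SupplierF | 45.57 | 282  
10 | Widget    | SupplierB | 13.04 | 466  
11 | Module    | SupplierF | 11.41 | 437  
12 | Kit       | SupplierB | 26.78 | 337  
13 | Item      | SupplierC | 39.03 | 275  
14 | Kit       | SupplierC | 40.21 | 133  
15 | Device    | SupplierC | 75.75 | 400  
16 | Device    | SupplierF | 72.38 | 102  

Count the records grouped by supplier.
SELECT supplier, COUNT(*) as count
FROM products
GROUP BY supplier

Result:
  SupplierB: 7
  SupplierC: 4
  SupplierF: 5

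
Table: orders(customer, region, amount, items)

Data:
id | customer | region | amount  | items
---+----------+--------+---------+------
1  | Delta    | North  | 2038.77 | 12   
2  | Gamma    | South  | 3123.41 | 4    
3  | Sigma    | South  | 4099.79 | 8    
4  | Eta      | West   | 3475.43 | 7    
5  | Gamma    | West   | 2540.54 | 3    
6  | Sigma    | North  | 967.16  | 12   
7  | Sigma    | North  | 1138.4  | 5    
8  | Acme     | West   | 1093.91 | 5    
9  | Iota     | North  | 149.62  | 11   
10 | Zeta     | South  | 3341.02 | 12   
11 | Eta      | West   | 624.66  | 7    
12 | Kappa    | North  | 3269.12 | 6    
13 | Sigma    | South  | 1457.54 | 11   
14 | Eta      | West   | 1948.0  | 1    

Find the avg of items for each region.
SELECT region, AVG(items) as result
FROM orders
GROUP BY region

Result:
  North: 9.20
  South: 8.75
  West: 4.60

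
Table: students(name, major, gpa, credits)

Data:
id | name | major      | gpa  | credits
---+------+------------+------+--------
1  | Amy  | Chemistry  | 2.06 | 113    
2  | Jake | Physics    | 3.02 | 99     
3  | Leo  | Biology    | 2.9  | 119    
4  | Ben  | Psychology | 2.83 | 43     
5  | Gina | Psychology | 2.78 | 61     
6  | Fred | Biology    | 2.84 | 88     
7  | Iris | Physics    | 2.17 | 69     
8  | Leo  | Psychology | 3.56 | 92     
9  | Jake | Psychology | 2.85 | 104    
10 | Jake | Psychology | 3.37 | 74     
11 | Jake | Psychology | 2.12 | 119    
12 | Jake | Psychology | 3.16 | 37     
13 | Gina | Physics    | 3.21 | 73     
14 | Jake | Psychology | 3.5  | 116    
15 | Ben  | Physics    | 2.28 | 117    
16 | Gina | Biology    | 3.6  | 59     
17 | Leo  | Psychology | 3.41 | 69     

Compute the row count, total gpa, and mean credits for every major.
SELECT major,
       COUNT(*) as cnt,
       SUM(gpa) as total_gpa,
       AVG(credits) as avg_credits
FROM students
GROUP BY major

Result:
  Biology: 3 records, 9.34 total gpa, 88.67 avg credits
  Chemistry: 1 records, 2.06 total gpa, 113.00 avg credits
  Physics: 4 records, 10.68 total gpa, 89.50 avg credits
  Psychology: 9 records, 27.58 total gpa, 79.44 avg credits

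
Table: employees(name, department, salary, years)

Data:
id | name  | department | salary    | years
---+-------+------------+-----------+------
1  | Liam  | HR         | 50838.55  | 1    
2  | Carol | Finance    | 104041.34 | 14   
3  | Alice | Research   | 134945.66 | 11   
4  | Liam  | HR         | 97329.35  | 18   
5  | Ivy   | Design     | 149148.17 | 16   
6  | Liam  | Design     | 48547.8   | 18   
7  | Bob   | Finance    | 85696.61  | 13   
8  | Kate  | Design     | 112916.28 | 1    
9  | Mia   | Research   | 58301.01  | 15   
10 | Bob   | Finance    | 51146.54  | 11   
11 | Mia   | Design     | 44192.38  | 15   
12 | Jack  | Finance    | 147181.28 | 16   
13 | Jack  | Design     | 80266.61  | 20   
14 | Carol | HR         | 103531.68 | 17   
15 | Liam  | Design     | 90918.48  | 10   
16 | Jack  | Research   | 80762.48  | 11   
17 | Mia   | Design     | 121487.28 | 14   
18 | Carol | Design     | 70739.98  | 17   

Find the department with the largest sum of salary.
SELECT department, SUM(salary) as val
FROM employees
GROUP BY department
ORDER BY val DESC
LIMIT 1

Result: Design with sum(salary) = 718216.98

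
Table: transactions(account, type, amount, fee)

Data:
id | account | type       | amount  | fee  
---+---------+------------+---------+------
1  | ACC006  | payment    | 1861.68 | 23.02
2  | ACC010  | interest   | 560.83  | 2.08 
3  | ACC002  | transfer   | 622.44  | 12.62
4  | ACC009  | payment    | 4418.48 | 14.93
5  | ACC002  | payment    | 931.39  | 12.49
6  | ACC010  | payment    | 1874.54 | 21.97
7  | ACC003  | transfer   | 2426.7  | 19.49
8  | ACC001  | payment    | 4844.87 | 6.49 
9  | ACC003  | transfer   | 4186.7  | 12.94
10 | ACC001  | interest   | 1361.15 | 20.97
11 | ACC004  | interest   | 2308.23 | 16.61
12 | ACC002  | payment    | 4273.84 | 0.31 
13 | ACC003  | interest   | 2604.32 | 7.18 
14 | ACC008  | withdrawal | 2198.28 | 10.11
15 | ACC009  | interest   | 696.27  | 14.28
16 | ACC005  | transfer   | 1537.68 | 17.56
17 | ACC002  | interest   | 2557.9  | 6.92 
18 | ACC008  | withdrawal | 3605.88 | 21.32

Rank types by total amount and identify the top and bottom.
SELECT type, SUM(amount)
FROM transactions
GROUP BY type
ORDER BY SUM(amount)

All groups:
  withdrawal: 5804.16
  transfer: 8773.52
  interest: 10088.70
  payment: 18204.80

Highest: payment (18204.80)
Lowest: withdrawal (5804.16)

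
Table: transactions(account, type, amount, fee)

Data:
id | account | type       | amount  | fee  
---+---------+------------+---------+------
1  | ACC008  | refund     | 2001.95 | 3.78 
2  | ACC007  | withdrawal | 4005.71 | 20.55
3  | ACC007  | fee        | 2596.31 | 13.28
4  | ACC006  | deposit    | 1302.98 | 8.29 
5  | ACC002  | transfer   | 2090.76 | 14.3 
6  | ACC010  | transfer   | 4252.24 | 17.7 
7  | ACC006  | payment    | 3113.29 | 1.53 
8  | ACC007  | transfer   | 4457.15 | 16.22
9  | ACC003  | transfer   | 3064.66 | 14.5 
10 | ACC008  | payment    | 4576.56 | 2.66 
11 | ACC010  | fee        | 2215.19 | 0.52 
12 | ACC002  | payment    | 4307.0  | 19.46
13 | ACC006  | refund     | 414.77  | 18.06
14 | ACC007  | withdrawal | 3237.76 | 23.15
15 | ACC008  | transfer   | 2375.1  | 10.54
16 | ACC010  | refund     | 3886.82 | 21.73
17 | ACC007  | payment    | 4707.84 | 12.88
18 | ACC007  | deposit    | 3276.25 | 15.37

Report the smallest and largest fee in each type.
SELECT type, MIN(fee), MAX(fee)
FROM transactions
GROUP BY type

Result:
  deposit: min=8.29, max=15.37
  fee: min=0.52, max=13.28
  payment: min=1.53, max=19.46
  refund: min=3.78, max=21.73
  transfer: min=10.54, max=17.70
  withdrawal: min=20.55, max=23.15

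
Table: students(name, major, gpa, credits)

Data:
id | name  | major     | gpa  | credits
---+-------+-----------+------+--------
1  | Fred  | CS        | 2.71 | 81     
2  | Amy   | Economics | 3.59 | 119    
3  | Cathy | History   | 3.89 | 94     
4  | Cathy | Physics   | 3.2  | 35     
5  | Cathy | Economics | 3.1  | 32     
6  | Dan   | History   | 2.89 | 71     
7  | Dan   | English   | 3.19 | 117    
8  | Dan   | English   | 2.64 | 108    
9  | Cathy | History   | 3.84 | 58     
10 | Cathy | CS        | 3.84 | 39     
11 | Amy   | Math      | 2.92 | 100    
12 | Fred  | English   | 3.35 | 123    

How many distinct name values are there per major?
SELECT major, COUNT(DISTINCT name)
FROM students
GROUP BY major

Result:
  CS: 2 distinct
  Economics: 2 distinct
  English: 2 distinct
  History: 2 distinct
  Math: 1 distinct
  Physics: 1 distinct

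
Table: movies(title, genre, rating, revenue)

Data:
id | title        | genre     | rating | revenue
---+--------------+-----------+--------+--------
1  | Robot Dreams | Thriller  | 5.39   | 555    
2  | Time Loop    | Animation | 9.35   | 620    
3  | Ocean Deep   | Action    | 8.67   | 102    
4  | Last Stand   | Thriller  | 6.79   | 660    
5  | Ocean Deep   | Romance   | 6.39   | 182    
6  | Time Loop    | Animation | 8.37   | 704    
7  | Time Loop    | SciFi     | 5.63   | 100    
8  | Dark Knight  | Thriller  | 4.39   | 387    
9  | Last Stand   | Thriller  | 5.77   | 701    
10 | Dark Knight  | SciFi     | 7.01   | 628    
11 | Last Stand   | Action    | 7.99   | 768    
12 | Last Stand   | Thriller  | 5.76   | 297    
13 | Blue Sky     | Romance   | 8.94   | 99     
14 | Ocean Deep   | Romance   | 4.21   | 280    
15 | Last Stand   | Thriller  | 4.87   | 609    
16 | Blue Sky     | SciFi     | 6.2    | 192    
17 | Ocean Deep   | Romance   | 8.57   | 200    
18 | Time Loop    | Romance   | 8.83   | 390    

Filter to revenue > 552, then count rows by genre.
SELECT genre, COUNT(*)
FROM movies
WHERE revenue > 552
GROUP BY genre

Note: WHERE filters rows before grouping.

Result:
  Action: 1
  Animation: 2
  SciFi: 1
  Thriller: 4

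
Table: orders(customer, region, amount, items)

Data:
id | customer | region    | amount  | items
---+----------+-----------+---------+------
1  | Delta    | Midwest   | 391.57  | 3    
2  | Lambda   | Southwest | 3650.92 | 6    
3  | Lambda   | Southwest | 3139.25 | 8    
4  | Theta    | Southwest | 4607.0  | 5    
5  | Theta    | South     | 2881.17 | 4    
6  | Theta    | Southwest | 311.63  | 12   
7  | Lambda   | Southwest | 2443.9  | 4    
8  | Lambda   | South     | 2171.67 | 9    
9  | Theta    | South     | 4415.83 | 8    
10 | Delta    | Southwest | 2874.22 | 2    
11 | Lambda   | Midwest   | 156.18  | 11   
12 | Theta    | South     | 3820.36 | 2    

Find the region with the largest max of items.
SELECT region, MAX(items) as val
FROM orders
GROUP BY region
ORDER BY val DESC
LIMIT 1

Result: Southwest with max(items) = 12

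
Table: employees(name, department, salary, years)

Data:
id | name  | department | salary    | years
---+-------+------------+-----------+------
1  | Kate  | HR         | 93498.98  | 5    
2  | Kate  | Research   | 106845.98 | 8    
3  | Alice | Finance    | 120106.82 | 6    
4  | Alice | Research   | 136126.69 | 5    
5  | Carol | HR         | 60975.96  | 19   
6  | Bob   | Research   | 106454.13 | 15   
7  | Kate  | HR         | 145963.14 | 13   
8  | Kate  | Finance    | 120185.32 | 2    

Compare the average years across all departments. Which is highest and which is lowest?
SELECT department, AVG(years)
FROM employees
GROUP BY department
ORDER BY AVG(years)

All groups:
  Finance: 4.00
  Research: 9.33
  HR: 12.33

Highest: HR (12.33)
Lowest: Finance (4.00)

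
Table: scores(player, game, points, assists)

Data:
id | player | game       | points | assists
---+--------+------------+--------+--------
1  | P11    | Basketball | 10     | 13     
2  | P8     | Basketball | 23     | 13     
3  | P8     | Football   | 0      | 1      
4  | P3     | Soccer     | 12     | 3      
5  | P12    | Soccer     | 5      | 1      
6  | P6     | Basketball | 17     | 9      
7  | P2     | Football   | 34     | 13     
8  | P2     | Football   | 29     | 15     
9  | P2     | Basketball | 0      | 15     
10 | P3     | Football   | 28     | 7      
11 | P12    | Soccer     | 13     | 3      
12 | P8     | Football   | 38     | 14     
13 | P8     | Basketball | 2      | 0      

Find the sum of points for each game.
SELECT game, SUM(points) as result
FROM scores
GROUP BY game

Result:
  Basketball: 52
  Football: 129
  Soccer: 30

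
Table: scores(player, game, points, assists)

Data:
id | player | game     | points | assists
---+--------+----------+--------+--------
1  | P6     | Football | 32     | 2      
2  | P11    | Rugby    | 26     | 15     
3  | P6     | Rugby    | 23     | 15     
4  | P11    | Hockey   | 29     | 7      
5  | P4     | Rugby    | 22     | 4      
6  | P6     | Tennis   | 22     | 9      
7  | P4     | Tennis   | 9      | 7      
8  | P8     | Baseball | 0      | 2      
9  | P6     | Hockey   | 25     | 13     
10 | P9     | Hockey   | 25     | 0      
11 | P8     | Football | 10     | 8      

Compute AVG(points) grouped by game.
SELECT game, AVG(points) as result
FROM scores
GROUP BY game

Result:
  Baseball: 0.00
  Football: 21.00
  Hockey: 26.33
  Rugby: 23.67
  Tennis: 15.50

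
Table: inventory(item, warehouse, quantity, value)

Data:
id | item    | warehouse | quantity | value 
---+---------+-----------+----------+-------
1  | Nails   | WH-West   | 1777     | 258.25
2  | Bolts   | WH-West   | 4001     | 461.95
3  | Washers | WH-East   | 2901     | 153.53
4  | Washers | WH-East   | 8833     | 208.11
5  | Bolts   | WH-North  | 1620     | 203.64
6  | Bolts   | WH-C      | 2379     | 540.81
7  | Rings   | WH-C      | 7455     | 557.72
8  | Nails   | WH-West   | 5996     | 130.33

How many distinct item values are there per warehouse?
SELECT warehouse, COUNT(DISTINCT item)
FROM inventory
GROUP BY warehouse

Result:
  WH-C: 2 distinct
  WH-East: 1 distinct
  WH-North: 1 distinct
  WH-West: 2 distinct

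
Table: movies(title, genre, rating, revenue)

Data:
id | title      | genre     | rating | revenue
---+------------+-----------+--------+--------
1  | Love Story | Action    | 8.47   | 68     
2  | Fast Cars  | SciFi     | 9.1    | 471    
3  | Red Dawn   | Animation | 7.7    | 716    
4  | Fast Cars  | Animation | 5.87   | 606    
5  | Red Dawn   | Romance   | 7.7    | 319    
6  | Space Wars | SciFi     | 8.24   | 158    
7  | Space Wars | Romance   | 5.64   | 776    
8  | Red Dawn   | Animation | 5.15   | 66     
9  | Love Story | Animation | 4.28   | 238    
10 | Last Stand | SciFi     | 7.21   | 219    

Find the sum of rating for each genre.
SELECT genre, SUM(rating) as result
FROM movies
GROUP BY genre

Result:
  Action: 8.47
  Animation: 23.00
  Romance: 13.34
  SciFi: 24.55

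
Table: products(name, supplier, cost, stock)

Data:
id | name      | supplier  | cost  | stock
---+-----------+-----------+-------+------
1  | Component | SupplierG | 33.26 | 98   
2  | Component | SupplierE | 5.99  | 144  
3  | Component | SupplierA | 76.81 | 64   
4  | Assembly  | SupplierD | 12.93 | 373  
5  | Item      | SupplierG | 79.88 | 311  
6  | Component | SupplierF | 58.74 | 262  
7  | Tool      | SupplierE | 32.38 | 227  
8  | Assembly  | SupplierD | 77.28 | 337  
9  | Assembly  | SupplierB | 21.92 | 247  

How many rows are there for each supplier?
SELECT supplier, COUNT(*) as count
FROM products
GROUP BY supplier

Result:
  SupplierA: 1
  SupplierB: 1
  SupplierD: 2
  SupplierE: 2
  SupplierF: 1
  SupplierG: 2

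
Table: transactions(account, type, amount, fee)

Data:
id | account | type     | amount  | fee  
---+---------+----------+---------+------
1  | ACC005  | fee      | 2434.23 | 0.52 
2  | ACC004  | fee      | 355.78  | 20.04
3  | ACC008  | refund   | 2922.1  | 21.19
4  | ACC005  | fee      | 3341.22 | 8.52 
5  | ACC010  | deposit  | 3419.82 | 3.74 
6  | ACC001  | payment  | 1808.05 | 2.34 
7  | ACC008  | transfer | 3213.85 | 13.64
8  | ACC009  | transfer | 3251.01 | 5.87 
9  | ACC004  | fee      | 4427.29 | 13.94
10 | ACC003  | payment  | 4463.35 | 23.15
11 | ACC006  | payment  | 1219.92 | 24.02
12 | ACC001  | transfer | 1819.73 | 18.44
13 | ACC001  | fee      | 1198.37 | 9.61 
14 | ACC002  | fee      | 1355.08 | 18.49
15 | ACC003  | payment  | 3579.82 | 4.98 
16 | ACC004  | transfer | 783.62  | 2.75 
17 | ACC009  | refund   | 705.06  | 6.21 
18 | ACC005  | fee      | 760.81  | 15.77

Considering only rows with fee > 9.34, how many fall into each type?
SELECT type, COUNT(*)
FROM transactions
WHERE fee > 9.34
GROUP BY type

Note: WHERE filters rows before grouping.

Result:
  fee: 5
  payment: 2
  refund: 1
  transfer: 2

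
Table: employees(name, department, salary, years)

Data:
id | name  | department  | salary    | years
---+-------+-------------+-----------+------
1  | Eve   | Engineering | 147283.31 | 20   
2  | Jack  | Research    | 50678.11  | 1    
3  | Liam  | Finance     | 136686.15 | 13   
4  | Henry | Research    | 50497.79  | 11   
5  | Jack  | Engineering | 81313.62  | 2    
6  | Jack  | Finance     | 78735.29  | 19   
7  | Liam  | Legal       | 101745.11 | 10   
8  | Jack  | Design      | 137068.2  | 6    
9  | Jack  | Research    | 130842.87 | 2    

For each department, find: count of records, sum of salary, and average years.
SELECT department,
       COUNT(*) as cnt,
       SUM(salary) as total_salary,
       AVG(years) as avg_years
FROM employees
GROUP BY department

Result:
  Design: 1 records, 137068.20 total salary, 6.00 avg years
  Engineering: 2 records, 228596.93 total salary, 11.00 avg years
  Finance: 2 records, 215421.44 total salary, 16.00 avg years
  Legal: 1 records, 101745.11 total salary, 10.00 avg years
  Research: 3 records, 232018.77 total salary, 4.67 avg years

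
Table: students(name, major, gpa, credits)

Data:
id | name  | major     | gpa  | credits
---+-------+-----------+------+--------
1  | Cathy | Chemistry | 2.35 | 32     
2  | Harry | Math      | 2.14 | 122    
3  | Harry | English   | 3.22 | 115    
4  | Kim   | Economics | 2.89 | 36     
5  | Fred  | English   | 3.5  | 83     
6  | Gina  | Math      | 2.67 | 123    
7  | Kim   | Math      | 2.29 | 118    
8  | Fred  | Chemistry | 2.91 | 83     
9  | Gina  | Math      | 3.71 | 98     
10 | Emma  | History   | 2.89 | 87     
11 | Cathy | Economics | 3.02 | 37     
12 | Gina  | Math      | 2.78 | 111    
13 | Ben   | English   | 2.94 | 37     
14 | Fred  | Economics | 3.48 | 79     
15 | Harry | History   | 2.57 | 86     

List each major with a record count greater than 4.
SELECT major, COUNT(*) as cnt
FROM students
GROUP BY major
HAVING COUNT(*) > 4

Result:
  Math: 5

Note: HAVING filters groups after aggregation, WHERE filters rows before.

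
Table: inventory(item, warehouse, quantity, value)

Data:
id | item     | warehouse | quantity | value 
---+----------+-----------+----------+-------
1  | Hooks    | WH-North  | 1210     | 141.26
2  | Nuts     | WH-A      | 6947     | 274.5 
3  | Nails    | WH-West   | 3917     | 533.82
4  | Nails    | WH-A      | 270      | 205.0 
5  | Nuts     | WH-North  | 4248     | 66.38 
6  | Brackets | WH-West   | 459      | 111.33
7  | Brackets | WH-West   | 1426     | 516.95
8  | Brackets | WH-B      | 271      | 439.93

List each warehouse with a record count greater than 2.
SELECT warehouse, COUNT(*) as cnt
FROM inventory
GROUP BY warehouse
HAVING COUNT(*) > 2

Result:
  WH-West: 3

Note: HAVING filters groups after aggregation, WHERE filters rows before.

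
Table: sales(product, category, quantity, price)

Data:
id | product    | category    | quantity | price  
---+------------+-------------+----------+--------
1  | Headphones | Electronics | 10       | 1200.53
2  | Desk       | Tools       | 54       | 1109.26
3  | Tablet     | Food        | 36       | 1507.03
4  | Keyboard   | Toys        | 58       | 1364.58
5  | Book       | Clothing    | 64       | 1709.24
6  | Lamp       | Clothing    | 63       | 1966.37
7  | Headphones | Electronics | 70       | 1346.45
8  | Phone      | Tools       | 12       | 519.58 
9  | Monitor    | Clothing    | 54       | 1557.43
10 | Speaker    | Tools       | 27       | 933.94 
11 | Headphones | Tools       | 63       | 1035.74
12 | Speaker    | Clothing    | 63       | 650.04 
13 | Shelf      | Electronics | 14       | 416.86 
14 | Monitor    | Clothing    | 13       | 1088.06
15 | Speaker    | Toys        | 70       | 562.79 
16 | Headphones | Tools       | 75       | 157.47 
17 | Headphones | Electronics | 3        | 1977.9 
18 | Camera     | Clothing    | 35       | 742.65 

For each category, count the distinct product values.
SELECT category, COUNT(DISTINCT product)
FROM sales
GROUP BY category

Result:
  Clothing: 5 distinct
  Electronics: 2 distinct
  Food: 1 distinct
  Tools: 4 distinct
  Toys: 2 distinct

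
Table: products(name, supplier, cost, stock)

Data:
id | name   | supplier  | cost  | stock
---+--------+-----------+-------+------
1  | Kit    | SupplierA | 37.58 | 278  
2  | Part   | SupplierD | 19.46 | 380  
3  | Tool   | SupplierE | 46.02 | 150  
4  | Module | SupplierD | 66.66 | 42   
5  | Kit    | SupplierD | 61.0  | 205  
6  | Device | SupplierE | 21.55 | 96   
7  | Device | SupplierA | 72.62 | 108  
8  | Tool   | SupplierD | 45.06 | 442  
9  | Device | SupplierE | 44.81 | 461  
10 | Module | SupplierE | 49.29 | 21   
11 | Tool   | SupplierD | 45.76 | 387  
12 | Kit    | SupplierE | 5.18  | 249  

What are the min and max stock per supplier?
SELECT supplier, MIN(stock), MAX(stock)
FROM products
GROUP BY supplier

Result:
  SupplierA: min=108, max=278
  SupplierD: min=42, max=442
  SupplierE: min=21, max=461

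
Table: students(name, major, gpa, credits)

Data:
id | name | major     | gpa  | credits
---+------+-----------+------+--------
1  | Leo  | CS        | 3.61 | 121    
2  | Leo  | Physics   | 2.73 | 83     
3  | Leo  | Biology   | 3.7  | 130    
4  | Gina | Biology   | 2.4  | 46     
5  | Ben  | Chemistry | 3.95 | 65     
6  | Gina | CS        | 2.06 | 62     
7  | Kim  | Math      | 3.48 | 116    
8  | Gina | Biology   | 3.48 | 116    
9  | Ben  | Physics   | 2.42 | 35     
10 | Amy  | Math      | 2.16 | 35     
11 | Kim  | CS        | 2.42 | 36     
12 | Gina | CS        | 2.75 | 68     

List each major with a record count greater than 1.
SELECT major, COUNT(*) as cnt
FROM students
GROUP BY major
HAVING COUNT(*) > 1

Result:
  Biology: 3
  CS: 4
  Math: 2
  Physics: 2

Note: HAVING filters groups after aggregation, WHERE filters rows before.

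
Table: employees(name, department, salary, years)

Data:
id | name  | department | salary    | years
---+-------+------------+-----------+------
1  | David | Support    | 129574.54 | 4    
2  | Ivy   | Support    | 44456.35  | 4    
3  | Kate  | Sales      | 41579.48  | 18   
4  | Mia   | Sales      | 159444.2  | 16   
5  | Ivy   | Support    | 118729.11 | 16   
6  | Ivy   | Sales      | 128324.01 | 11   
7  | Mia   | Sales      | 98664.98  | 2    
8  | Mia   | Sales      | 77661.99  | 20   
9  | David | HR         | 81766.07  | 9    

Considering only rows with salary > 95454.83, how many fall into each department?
SELECT department, COUNT(*)
FROM employees
WHERE salary > 95454.83
GROUP BY department

Note: WHERE filters rows before grouping.

Result:
  Sales: 3
  Support: 2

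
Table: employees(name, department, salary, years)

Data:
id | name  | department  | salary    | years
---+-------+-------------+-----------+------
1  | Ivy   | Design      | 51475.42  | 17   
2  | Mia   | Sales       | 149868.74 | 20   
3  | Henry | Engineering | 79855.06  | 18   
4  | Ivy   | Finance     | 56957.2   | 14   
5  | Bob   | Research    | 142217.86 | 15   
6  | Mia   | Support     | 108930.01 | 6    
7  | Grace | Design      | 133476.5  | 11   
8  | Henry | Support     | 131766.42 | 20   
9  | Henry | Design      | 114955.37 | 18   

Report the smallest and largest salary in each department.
SELECT department, MIN(salary), MAX(salary)
FROM employees
GROUP BY department

Result:
  Design: min=51475.42, max=133476.50
  Engineering: min=79855.06, max=79855.06
  Finance: min=56957.20, max=56957.20
  Research: min=142217.86, max=142217.86
  Sales: min=149868.74, max=149868.74
  Support: min=108930.01, max=131766.42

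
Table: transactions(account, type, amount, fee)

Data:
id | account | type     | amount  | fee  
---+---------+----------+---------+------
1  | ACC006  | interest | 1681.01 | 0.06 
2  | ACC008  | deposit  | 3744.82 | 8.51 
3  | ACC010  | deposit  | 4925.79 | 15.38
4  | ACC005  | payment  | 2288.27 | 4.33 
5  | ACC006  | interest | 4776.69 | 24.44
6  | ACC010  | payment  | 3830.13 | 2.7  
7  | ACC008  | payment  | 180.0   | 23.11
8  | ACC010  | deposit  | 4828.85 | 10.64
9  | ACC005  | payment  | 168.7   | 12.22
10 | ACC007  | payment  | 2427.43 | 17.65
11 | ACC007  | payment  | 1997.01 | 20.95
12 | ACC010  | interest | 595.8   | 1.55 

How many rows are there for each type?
SELECT type, COUNT(*) as count
FROM transactions
GROUP BY type

Result:
  deposit: 3
  interest: 3
  payment: 6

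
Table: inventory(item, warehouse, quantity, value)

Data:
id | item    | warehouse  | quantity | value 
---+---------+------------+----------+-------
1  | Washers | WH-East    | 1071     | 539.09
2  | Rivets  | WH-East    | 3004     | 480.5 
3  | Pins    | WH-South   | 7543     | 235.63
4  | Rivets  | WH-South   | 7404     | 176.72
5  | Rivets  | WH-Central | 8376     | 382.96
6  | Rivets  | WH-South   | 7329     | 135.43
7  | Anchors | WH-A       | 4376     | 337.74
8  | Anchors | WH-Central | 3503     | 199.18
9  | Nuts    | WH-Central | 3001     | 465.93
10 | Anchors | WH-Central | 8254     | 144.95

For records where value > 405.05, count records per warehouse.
SELECT warehouse, COUNT(*)
FROM inventory
WHERE value > 405.05
GROUP BY warehouse

Note: WHERE filters rows before grouping.

Result:
  WH-Central: 1
  WH-East: 2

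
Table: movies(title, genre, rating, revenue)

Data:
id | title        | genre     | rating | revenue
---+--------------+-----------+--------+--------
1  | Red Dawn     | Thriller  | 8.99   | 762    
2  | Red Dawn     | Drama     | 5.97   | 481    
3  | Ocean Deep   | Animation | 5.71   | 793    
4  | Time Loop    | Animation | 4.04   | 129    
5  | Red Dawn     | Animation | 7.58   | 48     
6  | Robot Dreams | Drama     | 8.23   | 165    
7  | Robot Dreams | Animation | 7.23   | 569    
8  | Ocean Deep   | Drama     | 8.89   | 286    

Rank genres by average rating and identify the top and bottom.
SELECT genre, AVG(rating)
FROM movies
GROUP BY genre
ORDER BY AVG(rating)

All groups:
  Animation: 6.14
  Drama: 7.70
  Thriller: 8.99

Highest: Thriller (8.99)
Lowest: Animation (6.14)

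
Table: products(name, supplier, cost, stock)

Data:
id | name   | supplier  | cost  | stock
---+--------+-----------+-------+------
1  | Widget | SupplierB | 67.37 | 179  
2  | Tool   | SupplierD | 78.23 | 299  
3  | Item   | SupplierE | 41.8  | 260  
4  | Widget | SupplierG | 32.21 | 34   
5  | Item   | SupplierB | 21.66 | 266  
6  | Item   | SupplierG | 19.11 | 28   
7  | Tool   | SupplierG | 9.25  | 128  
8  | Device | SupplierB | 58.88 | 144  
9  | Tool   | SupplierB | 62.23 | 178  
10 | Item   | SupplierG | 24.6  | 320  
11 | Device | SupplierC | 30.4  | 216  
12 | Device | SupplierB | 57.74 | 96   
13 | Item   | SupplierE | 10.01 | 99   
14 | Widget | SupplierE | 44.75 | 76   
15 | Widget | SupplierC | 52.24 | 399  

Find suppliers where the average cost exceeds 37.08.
SELECT supplier, AVG(cost)
FROM products
GROUP BY supplier
HAVING AVG(cost) > 37.08

Result:
  SupplierB: avg=53.58
  SupplierC: avg=41.32
  SupplierD: avg=78.23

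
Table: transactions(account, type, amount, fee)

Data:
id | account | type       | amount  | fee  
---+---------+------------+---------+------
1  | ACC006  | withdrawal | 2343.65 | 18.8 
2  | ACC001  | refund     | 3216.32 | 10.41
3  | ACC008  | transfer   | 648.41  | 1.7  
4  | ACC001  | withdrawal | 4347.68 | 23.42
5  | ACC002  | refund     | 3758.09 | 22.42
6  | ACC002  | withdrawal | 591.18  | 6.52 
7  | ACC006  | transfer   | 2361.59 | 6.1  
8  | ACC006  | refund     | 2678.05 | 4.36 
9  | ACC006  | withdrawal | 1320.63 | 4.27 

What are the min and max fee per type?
SELECT type, MIN(fee), MAX(fee)
FROM transactions
GROUP BY type

Result:
  refund: min=4.36, max=22.42
  transfer: min=1.70, max=6.10
  withdrawal: min=4.27, max=23.42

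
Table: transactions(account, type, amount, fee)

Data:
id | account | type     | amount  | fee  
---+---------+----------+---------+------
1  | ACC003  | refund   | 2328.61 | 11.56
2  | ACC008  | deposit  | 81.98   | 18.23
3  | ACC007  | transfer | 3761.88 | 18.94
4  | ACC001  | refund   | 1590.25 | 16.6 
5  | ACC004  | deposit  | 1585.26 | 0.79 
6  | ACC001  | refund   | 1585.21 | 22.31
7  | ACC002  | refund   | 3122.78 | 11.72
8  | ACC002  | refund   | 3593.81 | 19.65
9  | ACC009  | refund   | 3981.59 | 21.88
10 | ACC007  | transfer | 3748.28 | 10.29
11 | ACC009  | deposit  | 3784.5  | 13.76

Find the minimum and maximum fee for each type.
SELECT type, MIN(fee), MAX(fee)
FROM transactions
GROUP BY type

Result:
  deposit: min=0.79, max=18.23
  refund: min=11.56, max=22.31
  transfer: min=10.29, max=18.94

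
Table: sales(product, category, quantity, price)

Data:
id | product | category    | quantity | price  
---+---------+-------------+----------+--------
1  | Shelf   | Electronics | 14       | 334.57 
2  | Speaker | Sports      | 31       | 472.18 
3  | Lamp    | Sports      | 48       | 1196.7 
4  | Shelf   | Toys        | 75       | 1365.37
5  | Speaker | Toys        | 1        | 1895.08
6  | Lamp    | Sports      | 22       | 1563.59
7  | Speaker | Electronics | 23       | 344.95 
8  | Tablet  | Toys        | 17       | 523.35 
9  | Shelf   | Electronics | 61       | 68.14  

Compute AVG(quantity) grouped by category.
SELECT category, AVG(quantity) as result
FROM sales
GROUP BY category

Result:
  Electronics: 32.67
  Sports: 33.67
  Toys: 31.00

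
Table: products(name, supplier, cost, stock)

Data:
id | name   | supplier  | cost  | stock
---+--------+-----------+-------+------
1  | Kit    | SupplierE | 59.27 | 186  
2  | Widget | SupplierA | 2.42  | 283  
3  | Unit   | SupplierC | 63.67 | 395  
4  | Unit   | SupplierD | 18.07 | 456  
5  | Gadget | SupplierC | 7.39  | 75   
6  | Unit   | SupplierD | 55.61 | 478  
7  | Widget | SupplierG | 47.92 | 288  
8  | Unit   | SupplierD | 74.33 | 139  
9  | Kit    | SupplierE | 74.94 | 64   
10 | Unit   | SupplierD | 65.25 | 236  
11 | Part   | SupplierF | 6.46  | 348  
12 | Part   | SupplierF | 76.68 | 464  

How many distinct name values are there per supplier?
SELECT supplier, COUNT(DISTINCT name)
FROM products
GROUP BY supplier

Result:
  SupplierA: 1 distinct
  SupplierC: 2 distinct
  SupplierD: 1 distinct
  SupplierE: 1 distinct
  SupplierF: 1 distinct
  SupplierG: 1 distinct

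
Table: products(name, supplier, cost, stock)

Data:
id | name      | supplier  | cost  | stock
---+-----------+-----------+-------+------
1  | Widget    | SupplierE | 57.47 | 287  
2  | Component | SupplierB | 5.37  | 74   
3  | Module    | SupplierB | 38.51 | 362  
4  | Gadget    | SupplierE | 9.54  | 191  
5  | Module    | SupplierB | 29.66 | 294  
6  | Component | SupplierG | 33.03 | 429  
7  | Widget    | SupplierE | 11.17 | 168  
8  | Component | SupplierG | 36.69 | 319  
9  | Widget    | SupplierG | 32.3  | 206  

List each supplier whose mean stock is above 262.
SELECT supplier, AVG(stock)
FROM products
GROUP BY supplier
HAVING AVG(stock) > 262

Result:
  SupplierG: avg=318.00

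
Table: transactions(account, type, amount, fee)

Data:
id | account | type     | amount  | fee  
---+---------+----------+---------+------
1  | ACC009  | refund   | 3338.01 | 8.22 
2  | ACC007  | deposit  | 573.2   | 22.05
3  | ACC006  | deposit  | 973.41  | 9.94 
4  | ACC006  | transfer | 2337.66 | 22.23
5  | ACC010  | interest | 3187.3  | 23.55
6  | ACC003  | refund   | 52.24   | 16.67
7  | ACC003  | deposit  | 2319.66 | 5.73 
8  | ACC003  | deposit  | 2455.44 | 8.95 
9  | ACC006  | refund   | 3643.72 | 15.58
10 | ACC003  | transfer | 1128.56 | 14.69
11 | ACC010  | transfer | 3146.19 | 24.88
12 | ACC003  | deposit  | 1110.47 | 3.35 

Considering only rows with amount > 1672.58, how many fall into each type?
SELECT type, COUNT(*)
FROM transactions
WHERE amount > 1672.58
GROUP BY type

Note: WHERE filters rows before grouping.

Result:
  deposit: 2
  interest: 1
  refund: 2
  transfer: 2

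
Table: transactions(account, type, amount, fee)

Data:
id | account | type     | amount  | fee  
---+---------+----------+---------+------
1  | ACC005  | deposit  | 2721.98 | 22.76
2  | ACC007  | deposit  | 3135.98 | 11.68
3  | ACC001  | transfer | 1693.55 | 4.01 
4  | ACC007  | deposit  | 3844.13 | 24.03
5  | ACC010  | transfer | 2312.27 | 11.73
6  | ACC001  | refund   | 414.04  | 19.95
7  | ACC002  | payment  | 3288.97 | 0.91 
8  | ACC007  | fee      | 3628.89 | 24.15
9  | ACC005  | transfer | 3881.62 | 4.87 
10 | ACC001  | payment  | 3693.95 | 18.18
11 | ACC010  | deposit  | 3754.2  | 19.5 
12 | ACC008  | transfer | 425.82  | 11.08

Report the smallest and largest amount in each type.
SELECT type, MIN(amount), MAX(amount)
FROM transactions
GROUP BY type

Result:
  deposit: min=2721.98, max=3844.13
  fee: min=3628.89, max=3628.89
  payment: min=3288.97, max=3693.95
  refund: min=414.04, max=414.04
  transfer: min=425.82, max=3881.62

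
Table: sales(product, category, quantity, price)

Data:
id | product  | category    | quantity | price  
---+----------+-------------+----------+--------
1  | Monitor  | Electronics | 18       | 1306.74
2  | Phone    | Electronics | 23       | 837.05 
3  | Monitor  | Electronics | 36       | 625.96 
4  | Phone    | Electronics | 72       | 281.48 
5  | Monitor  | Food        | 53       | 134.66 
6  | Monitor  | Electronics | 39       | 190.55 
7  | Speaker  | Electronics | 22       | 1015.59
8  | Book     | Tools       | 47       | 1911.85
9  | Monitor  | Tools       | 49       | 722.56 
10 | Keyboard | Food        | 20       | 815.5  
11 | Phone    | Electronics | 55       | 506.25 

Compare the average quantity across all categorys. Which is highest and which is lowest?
SELECT category, AVG(quantity)
FROM sales
GROUP BY category
ORDER BY AVG(quantity)

All groups:
  Food: 36.50
  Electronics: 37.86
  Tools: 48.00

Highest: Tools (48.00)
Lowest: Food (36.50)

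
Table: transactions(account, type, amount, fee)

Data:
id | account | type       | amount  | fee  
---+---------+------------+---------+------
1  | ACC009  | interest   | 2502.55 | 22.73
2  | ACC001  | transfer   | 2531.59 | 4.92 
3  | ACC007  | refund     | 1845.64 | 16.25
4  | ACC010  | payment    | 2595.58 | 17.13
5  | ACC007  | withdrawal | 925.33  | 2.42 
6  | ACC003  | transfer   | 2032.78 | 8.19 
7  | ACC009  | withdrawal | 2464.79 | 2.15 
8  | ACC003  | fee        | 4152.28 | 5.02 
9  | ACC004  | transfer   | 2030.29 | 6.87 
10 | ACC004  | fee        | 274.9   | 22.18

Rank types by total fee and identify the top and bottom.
SELECT type, SUM(fee)
FROM transactions
GROUP BY type
ORDER BY SUM(fee)

All groups:
  withdrawal: 4.57
  refund: 16.25
  payment: 17.13
  transfer: 19.98
  interest: 22.73
  fee: 27.20

Highest: fee (27.20)
Lowest: withdrawal (4.57)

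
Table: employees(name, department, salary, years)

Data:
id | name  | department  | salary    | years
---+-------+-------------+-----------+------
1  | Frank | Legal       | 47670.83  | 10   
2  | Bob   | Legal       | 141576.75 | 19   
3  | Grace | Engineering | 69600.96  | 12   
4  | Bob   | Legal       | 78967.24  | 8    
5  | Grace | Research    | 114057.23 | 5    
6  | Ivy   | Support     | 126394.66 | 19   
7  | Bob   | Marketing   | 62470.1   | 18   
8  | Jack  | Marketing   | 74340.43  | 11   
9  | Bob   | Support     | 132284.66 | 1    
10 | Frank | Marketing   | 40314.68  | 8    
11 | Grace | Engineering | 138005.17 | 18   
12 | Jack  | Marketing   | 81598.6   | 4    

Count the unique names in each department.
SELECT department, COUNT(DISTINCT name)
FROM employees
GROUP BY department

Result:
  Engineering: 1 distinct
  Legal: 2 distinct
  Marketing: 3 distinct
  Research: 1 distinct
  Support: 2 distinct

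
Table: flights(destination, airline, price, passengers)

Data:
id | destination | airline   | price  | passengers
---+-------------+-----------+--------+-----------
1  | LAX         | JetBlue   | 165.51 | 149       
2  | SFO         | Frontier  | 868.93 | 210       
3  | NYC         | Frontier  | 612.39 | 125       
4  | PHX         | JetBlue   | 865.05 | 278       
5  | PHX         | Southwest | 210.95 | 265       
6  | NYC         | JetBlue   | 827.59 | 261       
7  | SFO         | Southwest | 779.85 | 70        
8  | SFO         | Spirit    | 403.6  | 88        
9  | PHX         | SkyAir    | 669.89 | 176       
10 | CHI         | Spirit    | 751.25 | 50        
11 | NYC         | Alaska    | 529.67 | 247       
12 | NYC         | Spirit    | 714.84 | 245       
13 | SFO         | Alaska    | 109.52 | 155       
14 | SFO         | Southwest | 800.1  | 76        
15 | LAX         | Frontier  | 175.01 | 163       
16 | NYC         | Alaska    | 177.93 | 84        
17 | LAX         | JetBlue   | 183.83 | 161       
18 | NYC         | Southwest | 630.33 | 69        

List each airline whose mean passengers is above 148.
SELECT airline, AVG(passengers)
FROM flights
GROUP BY airline
HAVING AVG(passengers) > 148

Result:
  Alaska: avg=162.00
  Frontier: avg=166.00
  JetBlue: avg=212.25
  SkyAir: avg=176.00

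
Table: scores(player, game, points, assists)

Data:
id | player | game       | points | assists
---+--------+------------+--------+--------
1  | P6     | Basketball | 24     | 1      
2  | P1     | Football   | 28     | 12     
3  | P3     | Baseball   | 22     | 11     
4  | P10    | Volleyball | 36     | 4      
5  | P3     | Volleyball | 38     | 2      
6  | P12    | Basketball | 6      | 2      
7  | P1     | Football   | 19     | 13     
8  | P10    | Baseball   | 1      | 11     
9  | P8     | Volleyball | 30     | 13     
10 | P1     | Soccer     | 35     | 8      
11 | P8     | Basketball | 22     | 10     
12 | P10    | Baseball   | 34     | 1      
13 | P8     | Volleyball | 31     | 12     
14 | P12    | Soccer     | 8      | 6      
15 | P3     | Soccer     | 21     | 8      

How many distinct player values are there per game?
SELECT game, COUNT(DISTINCT player)
FROM scores
GROUP BY game

Result:
  Baseball: 2 distinct
  Basketball: 3 distinct
  Football: 1 distinct
  Soccer: 3 distinct
  Volleyball: 3 distinct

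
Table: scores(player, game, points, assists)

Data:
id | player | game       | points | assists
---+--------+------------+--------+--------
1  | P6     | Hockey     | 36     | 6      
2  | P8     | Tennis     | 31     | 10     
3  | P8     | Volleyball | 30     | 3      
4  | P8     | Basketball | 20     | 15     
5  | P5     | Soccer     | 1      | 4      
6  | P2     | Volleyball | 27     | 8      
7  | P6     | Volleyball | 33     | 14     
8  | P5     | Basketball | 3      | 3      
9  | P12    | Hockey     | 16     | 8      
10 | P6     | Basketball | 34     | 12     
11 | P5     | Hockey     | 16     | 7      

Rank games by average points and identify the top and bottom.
SELECT game, AVG(points)
FROM scores
GROUP BY game
ORDER BY AVG(points)

All groups:
  Soccer: 1.00
  Basketball: 19.00
  Hockey: 22.67
  Volleyball: 30.00
  Tennis: 31.00

Highest: Tennis (31.00)
Lowest: Soccer (1.00)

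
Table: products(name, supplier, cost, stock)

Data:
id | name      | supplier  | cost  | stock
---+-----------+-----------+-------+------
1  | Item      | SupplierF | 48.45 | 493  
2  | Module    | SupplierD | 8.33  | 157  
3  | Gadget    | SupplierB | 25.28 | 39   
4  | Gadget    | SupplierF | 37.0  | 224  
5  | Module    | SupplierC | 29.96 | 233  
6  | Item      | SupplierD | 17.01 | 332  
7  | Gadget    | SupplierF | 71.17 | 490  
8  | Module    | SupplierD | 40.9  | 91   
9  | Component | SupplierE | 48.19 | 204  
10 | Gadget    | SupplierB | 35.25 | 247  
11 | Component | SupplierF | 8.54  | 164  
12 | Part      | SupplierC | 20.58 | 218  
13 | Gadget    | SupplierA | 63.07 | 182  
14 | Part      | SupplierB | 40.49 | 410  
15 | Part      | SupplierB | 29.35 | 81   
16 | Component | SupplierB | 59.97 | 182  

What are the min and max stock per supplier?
SELECT supplier, MIN(stock), MAX(stock)
FROM products
GROUP BY supplier

Result:
  SupplierA: min=182, max=182
  SupplierB: min=39, max=410
  SupplierC: min=218, max=233
  SupplierD: min=91, max=332
  SupplierE: min=204, max=204
  SupplierF: min=164, max=493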